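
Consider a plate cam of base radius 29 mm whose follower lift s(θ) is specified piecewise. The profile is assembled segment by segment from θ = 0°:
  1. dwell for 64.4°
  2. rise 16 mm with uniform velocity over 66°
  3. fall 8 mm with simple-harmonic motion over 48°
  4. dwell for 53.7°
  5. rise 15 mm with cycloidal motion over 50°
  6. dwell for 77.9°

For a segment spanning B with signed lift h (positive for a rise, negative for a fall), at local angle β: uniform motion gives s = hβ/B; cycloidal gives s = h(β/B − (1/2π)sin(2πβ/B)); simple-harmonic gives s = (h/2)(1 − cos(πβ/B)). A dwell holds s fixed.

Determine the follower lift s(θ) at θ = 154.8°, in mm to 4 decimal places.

seg 1 [0°–64.4°] dwell: s stays 0.0000
seg 2 [64.4°–130.4°] uniform, h=16: full span → s += 16 → s = 16.0000
seg 3 [130.4°–178.4°] simple-harmonic, h=-8: θ=154.8° here. β=24.4, B=48. -8/2·(1 − cos(π·0.5083)) = -4.1047 → s = 11.8953

11.8953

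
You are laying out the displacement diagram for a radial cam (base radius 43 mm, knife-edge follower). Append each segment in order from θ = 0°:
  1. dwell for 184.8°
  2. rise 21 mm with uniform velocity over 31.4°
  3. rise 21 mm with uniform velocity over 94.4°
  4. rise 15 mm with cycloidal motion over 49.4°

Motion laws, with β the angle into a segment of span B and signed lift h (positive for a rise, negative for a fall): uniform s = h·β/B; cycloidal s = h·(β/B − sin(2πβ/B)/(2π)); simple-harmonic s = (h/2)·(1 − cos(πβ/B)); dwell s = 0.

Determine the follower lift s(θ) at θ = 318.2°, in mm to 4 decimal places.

seg 1 [0°–184.8°] dwell: s stays 0.0000
seg 2 [184.8°–216.2°] uniform, h=21: full span → s += 21 → s = 21.0000
seg 3 [216.2°–310.6°] uniform, h=21: full span → s += 21 → s = 42.0000
seg 4 [310.6°–360°] cycloidal, h=15: θ=318.2° here. β=7.6, B=49.4. 15·(0.1538 − sin(2π·0.1538)/(2π)) = 0.3430 → s = 42.3430

42.3430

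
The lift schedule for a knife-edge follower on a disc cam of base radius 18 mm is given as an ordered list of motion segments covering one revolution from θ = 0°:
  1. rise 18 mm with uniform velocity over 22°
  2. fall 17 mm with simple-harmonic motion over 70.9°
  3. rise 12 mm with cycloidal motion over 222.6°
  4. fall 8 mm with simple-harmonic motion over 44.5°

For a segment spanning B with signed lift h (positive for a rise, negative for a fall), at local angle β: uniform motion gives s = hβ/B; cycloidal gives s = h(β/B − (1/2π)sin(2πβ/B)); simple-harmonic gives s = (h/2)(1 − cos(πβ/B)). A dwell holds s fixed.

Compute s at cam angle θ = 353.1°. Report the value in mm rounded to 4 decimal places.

seg 1 [0°–22°] uniform, h=18: full span → s += 18 → s = 18.0000
seg 2 [22°–92.9°] simple-harmonic, h=-17: full span → s += -17 → s = 1.0000
seg 3 [92.9°–315.5°] cycloidal, h=12: full span → s += 12 → s = 13.0000
seg 4 [315.5°–360°] simple-harmonic, h=-8: θ=353.1° here. β=37.6, B=44.5. -8/2·(1 − cos(π·0.8449)) = -7.5347 → s = 5.4653

5.4653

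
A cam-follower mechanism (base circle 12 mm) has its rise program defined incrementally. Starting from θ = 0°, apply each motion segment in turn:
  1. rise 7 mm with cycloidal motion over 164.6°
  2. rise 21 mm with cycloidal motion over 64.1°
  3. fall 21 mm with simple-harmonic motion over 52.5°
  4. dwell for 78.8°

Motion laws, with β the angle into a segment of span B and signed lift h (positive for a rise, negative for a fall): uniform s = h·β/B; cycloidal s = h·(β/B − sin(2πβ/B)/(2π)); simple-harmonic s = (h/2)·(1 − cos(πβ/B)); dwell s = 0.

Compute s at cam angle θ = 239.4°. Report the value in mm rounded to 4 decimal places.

seg 1 [0°–164.6°] cycloidal, h=7: full span → s += 7 → s = 7.0000
seg 2 [164.6°–228.7°] cycloidal, h=21: full span → s += 21 → s = 28.0000
seg 3 [228.7°–281.2°] simple-harmonic, h=-21: θ=239.4° here. β=10.7, B=52.5. -21/2·(1 − cos(π·0.2038)) = -2.0798 → s = 25.9202

25.9202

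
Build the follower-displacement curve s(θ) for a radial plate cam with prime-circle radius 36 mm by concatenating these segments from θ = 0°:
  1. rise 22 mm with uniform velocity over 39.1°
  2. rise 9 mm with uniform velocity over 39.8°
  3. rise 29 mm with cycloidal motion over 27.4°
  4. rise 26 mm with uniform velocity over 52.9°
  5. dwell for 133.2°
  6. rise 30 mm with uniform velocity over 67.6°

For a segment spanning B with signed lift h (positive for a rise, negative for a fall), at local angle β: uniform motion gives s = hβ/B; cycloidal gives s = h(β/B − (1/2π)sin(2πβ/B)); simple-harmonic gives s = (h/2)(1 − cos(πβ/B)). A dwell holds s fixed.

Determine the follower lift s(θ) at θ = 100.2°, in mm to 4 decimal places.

seg 1 [0°–39.1°] uniform, h=22: full span → s += 22 → s = 22.0000
seg 2 [39.1°–78.9°] uniform, h=9: full span → s += 9 → s = 31.0000
seg 3 [78.9°–106.3°] cycloidal, h=29: θ=100.2° here. β=21.3, B=27.4. 29·(0.7774 − sin(2π·0.7774)/(2π)) = 27.0912 → s = 58.0912

58.0912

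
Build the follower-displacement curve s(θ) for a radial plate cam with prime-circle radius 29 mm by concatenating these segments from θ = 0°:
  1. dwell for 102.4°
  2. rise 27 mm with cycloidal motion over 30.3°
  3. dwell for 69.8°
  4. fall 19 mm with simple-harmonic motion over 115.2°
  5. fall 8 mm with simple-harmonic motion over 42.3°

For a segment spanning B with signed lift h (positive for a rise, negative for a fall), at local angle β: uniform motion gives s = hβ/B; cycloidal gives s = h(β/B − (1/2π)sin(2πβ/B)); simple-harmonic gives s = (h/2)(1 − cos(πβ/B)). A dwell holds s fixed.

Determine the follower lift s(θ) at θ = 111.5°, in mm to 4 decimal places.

seg 1 [0°–102.4°] dwell: s stays 0.0000
seg 2 [102.4°–132.7°] cycloidal, h=27: θ=111.5° here. β=9.1, B=30.3. 27·(0.3003 − sin(2π·0.3003)/(2π)) = 4.0248 → s = 4.0248

4.0248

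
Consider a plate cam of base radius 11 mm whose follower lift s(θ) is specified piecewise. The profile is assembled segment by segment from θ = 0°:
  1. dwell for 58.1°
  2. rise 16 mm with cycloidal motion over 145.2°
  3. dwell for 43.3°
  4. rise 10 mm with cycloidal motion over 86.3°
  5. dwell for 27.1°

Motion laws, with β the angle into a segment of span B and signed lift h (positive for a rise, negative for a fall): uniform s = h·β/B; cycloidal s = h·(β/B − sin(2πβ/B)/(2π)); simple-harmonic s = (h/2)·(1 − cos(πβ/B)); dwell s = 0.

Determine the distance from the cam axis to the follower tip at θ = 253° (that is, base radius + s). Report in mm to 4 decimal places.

seg 1 [0°–58.1°] dwell: s stays 0.0000
seg 2 [58.1°–203.3°] cycloidal, h=16: full span → s += 16 → s = 16.0000
seg 3 [203.3°–246.6°] dwell: s stays 16.0000
seg 4 [246.6°–332.9°] cycloidal, h=10: θ=253° here. β=6.4, B=86.3. 10·(0.0742 − sin(2π·0.0742)/(2π)) = 0.0265 → s = 16.0265
radial distance = base radius + s = 11 + 16.0265 = 27.0265

27.0265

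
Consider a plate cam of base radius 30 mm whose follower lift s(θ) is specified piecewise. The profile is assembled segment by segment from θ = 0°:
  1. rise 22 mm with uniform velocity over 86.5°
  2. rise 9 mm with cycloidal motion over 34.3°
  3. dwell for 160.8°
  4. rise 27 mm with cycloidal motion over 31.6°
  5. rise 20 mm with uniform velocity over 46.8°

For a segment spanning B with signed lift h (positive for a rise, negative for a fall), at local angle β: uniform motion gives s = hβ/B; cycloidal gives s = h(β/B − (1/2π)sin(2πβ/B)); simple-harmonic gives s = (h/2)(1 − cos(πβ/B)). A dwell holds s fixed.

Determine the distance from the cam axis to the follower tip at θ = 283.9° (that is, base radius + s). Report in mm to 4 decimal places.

seg 1 [0°–86.5°] uniform, h=22: full span → s += 22 → s = 22.0000
seg 2 [86.5°–120.8°] cycloidal, h=9: full span → s += 9 → s = 31.0000
seg 3 [120.8°–281.6°] dwell: s stays 31.0000
seg 4 [281.6°–313.2°] cycloidal, h=27: θ=283.9° here. β=2.3, B=31.6. 27·(0.0728 − sin(2π·0.0728)/(2π)) = 0.0678 → s = 31.0678
radial distance = base radius + s = 30 + 31.0678 = 61.0678

61.0678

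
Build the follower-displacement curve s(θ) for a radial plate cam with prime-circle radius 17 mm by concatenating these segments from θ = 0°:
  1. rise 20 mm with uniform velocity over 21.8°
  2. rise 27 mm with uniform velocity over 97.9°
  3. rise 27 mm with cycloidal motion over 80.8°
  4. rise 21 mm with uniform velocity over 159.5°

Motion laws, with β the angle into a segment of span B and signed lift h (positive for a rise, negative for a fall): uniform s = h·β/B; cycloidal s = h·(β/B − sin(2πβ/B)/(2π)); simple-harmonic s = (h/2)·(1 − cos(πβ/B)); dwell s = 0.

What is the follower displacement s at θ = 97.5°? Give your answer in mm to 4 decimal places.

seg 1 [0°–21.8°] uniform, h=20: full span → s += 20 → s = 20.0000
seg 2 [21.8°–119.7°] uniform, h=27: θ=97.5° here. β=75.7, B=97.9. 27·75.7/97.9 = 20.8774 → s = 40.8774

40.8774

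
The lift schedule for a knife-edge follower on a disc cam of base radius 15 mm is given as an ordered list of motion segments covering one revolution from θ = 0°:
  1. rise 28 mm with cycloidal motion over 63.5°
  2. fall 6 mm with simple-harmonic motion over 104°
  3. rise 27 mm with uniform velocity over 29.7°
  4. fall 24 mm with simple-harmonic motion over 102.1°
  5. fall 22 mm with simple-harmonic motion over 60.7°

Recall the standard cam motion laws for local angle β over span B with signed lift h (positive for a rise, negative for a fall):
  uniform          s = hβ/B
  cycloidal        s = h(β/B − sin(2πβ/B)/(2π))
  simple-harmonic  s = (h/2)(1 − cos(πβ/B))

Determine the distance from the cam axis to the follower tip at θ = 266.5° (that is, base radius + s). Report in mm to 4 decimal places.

seg 1 [0°–63.5°] cycloidal, h=28: full span → s += 28 → s = 28.0000
seg 2 [63.5°–167.5°] simple-harmonic, h=-6: full span → s += -6 → s = 22.0000
seg 3 [167.5°–197.2°] uniform, h=27: full span → s += 27 → s = 49.0000
seg 4 [197.2°–299.3°] simple-harmonic, h=-24: θ=266.5° here. β=69.3, B=102.1. -24/2·(1 − cos(π·0.6787)) = -18.3900 → s = 30.6100
radial distance = base radius + s = 15 + 30.6100 = 45.6100

45.6100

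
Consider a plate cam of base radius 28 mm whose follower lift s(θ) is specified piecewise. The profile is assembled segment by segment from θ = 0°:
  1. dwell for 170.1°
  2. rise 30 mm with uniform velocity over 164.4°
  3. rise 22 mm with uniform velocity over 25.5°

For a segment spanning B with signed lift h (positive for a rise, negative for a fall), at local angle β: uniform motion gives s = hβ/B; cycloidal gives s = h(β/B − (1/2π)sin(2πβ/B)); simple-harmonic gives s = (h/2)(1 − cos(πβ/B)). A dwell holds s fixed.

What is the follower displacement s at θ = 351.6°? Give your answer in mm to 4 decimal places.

seg 1 [0°–170.1°] dwell: s stays 0.0000
seg 2 [170.1°–334.5°] uniform, h=30: full span → s += 30 → s = 30.0000
seg 3 [334.5°–360°] uniform, h=22: θ=351.6° here. β=17.1, B=25.5. 22·17.1/25.5 = 14.7529 → s = 44.7529

44.7529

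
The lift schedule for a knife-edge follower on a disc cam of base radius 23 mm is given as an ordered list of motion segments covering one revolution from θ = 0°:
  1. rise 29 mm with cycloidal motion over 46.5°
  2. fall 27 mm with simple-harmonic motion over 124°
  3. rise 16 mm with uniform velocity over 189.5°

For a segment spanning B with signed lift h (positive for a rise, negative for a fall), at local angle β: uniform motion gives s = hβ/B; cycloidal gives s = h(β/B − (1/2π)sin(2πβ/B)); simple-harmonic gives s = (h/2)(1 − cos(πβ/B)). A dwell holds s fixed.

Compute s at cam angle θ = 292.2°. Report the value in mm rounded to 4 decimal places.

seg 1 [0°–46.5°] cycloidal, h=29: full span → s += 29 → s = 29.0000
seg 2 [46.5°–170.5°] simple-harmonic, h=-27: full span → s += -27 → s = 2.0000
seg 3 [170.5°–360°] uniform, h=16: θ=292.2° here. β=121.7, B=189.5. 16·121.7/189.5 = 10.2755 → s = 12.2755

12.2755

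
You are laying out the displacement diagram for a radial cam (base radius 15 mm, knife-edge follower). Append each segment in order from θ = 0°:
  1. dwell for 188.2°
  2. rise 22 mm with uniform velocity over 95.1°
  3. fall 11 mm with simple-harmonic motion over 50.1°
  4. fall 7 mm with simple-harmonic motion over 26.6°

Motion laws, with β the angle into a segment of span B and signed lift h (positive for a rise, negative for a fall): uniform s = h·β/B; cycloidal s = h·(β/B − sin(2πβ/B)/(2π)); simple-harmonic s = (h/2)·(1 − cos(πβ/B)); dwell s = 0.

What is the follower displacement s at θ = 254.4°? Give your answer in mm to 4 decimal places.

seg 1 [0°–188.2°] dwell: s stays 0.0000
seg 2 [188.2°–283.3°] uniform, h=22: θ=254.4° here. β=66.2, B=95.1. 22·66.2/95.1 = 15.3144 → s = 15.3144

15.3144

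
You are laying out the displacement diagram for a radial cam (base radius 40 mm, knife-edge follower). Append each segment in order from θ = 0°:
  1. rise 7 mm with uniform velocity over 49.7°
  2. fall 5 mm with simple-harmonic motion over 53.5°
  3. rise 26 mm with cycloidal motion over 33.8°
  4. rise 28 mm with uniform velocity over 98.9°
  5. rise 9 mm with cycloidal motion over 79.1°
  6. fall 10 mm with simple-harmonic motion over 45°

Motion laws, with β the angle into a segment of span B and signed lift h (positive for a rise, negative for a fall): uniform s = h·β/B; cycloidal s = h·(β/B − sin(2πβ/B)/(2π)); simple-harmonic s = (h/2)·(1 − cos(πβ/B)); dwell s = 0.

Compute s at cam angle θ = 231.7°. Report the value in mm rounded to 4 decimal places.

seg 1 [0°–49.7°] uniform, h=7: full span → s += 7 → s = 7.0000
seg 2 [49.7°–103.2°] simple-harmonic, h=-5: full span → s += -5 → s = 2.0000
seg 3 [103.2°–137°] cycloidal, h=26: full span → s += 26 → s = 28.0000
seg 4 [137°–235.9°] uniform, h=28: θ=231.7° here. β=94.7, B=98.9. 28·94.7/98.9 = 26.8109 → s = 54.8109

54.8109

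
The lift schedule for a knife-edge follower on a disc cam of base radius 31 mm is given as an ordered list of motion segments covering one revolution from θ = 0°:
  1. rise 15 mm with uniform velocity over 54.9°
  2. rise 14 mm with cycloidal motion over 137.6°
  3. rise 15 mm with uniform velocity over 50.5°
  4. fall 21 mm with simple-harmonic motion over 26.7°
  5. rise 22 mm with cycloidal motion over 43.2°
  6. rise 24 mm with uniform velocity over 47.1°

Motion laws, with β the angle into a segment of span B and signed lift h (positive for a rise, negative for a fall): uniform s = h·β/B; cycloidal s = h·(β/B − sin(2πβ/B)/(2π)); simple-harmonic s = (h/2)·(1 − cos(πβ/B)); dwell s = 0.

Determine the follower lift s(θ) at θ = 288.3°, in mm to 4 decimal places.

seg 1 [0°–54.9°] uniform, h=15: full span → s += 15 → s = 15.0000
seg 2 [54.9°–192.5°] cycloidal, h=14: full span → s += 14 → s = 29.0000
seg 3 [192.5°–243°] uniform, h=15: full span → s += 15 → s = 44.0000
seg 4 [243°–269.7°] simple-harmonic, h=-21: full span → s += -21 → s = 23.0000
seg 5 [269.7°–312.9°] cycloidal, h=22: θ=288.3° here. β=18.6, B=43.2. 22·(0.4306 − sin(2π·0.4306)/(2π)) = 7.9925 → s = 30.9925

30.9925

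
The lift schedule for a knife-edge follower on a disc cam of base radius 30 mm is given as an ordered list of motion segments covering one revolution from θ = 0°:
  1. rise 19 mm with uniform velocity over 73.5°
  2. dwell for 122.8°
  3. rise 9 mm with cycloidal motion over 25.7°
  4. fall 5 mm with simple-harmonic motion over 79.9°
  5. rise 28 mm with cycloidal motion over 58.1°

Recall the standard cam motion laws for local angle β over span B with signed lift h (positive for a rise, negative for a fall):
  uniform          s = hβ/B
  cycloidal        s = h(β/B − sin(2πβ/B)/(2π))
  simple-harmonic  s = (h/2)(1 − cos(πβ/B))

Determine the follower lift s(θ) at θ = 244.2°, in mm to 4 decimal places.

seg 1 [0°–73.5°] uniform, h=19: full span → s += 19 → s = 19.0000
seg 2 [73.5°–196.3°] dwell: s stays 19.0000
seg 3 [196.3°–222°] cycloidal, h=9: full span → s += 9 → s = 28.0000
seg 4 [222°–301.9°] simple-harmonic, h=-5: θ=244.2° here. β=22.2, B=79.9. -5/2·(1 − cos(π·0.2778)) = -0.8934 → s = 27.1066

27.1066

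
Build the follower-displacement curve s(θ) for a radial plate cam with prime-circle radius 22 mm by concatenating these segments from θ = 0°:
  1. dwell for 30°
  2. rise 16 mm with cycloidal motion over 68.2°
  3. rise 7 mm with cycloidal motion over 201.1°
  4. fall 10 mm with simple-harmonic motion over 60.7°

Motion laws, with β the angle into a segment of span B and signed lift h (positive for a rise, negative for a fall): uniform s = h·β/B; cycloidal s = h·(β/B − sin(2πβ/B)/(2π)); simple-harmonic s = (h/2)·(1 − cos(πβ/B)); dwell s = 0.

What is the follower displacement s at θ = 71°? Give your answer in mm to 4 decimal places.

seg 1 [0°–30°] dwell: s stays 0.0000
seg 2 [30°–98.2°] cycloidal, h=16: θ=71° here. β=41, B=68.2. 16·(0.6012 − sin(2π·0.6012)/(2π)) = 11.1307 → s = 11.1307

11.1307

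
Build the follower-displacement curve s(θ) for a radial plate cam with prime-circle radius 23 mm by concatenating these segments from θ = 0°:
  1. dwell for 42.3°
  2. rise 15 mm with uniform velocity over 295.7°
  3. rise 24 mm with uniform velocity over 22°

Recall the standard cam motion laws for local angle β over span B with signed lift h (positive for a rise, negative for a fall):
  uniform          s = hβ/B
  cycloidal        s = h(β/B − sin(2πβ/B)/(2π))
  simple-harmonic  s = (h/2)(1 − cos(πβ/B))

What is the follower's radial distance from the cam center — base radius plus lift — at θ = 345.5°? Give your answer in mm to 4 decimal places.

seg 1 [0°–42.3°] dwell: s stays 0.0000
seg 2 [42.3°–338°] uniform, h=15: full span → s += 15 → s = 15.0000
seg 3 [338°–360°] uniform, h=24: θ=345.5° here. β=7.5, B=22. 24·7.5/22 = 8.1818 → s = 23.1818
radial distance = base radius + s = 23 + 23.1818 = 46.1818

46.1818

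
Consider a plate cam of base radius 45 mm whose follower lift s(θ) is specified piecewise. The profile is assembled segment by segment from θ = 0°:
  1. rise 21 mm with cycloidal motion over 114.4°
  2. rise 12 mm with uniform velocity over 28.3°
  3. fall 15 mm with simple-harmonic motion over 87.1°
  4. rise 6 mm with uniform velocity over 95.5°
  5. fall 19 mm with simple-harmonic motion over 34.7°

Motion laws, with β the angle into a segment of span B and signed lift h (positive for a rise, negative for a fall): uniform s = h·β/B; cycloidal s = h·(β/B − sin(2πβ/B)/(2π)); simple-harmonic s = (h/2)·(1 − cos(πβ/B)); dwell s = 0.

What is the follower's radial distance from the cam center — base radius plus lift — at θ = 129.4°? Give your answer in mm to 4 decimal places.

seg 1 [0°–114.4°] cycloidal, h=21: full span → s += 21 → s = 21.0000
seg 2 [114.4°–142.7°] uniform, h=12: θ=129.4° here. β=15, B=28.3. 12·15/28.3 = 6.3604 → s = 27.3604
radial distance = base radius + s = 45 + 27.3604 = 72.3604

72.3604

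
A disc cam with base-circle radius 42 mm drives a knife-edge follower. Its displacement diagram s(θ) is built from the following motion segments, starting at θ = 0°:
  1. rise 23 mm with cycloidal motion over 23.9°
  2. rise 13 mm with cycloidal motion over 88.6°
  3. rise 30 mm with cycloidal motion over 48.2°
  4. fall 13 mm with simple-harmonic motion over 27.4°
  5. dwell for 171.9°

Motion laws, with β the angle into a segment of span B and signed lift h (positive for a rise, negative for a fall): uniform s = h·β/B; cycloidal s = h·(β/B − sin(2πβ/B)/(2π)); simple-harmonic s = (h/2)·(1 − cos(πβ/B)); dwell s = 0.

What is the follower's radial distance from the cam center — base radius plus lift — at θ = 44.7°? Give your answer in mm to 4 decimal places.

seg 1 [0°–23.9°] cycloidal, h=23: full span → s += 23 → s = 23.0000
seg 2 [23.9°–112.5°] cycloidal, h=13: θ=44.7° here. β=20.8, B=88.6. 13·(0.2348 − sin(2π·0.2348)/(2π)) = 0.9924 → s = 23.9924
radial distance = base radius + s = 42 + 23.9924 = 65.9924

65.9924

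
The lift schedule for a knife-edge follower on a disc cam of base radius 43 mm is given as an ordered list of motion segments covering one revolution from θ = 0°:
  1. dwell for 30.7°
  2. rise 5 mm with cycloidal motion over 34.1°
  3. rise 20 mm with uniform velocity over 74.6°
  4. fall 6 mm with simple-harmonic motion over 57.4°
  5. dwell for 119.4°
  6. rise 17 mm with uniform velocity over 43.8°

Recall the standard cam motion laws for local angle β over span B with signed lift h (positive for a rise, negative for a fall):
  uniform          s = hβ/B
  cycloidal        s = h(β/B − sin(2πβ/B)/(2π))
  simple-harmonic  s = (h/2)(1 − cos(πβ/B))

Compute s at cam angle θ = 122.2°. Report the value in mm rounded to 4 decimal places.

seg 1 [0°–30.7°] dwell: s stays 0.0000
seg 2 [30.7°–64.8°] cycloidal, h=5: full span → s += 5 → s = 5.0000
seg 3 [64.8°–139.4°] uniform, h=20: θ=122.2° here. β=57.4, B=74.6. 20·57.4/74.6 = 15.3887 → s = 20.3887

20.3887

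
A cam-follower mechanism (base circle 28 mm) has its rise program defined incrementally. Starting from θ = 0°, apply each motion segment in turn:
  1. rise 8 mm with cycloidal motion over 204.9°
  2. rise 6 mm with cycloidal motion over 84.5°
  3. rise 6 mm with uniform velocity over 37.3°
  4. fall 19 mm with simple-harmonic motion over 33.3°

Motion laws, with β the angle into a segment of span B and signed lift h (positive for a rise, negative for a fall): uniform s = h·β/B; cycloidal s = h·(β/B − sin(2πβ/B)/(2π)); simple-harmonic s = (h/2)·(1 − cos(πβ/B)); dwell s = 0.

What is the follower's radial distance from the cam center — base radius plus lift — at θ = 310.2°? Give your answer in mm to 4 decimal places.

seg 1 [0°–204.9°] cycloidal, h=8: full span → s += 8 → s = 8.0000
seg 2 [204.9°–289.4°] cycloidal, h=6: full span → s += 6 → s = 14.0000
seg 3 [289.4°–326.7°] uniform, h=6: θ=310.2° here. β=20.8, B=37.3. 6·20.8/37.3 = 3.3458 → s = 17.3458
radial distance = base radius + s = 28 + 17.3458 = 45.3458

45.3458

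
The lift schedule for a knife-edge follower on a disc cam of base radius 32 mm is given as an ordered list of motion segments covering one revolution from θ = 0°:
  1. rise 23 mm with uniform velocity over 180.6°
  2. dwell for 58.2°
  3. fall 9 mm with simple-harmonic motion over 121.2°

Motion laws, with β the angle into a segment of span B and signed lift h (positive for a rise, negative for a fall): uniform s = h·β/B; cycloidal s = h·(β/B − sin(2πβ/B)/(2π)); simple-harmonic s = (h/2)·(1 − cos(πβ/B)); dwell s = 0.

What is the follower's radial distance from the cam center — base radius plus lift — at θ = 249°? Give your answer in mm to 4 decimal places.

seg 1 [0°–180.6°] uniform, h=23: full span → s += 23 → s = 23.0000
seg 2 [180.6°–238.8°] dwell: s stays 23.0000
seg 3 [238.8°–360°] simple-harmonic, h=-9: θ=249° here. β=10.2, B=121.2. -9/2·(1 − cos(π·0.0842)) = -0.1564 → s = 22.8436
radial distance = base radius + s = 32 + 22.8436 = 54.8436

54.8436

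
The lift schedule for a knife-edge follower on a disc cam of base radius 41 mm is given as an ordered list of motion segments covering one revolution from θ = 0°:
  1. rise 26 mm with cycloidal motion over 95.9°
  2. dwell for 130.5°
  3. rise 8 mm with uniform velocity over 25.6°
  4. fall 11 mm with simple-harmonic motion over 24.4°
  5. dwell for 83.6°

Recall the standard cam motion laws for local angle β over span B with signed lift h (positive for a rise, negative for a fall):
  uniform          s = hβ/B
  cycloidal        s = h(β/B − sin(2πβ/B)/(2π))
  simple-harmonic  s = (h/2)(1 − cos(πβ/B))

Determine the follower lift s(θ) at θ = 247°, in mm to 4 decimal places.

seg 1 [0°–95.9°] cycloidal, h=26: full span → s += 26 → s = 26.0000
seg 2 [95.9°–226.4°] dwell: s stays 26.0000
seg 3 [226.4°–252°] uniform, h=8: θ=247° here. β=20.6, B=25.6. 8·20.6/25.6 = 6.4375 → s = 32.4375

32.4375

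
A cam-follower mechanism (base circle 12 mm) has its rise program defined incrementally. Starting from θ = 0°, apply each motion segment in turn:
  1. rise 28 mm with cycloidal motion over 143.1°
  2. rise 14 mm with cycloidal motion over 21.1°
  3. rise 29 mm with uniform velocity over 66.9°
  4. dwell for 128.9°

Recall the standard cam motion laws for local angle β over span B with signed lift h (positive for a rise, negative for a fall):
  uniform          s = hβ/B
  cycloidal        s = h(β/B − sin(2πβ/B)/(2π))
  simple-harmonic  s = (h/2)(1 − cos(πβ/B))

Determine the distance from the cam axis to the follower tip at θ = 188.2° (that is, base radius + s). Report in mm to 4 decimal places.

seg 1 [0°–143.1°] cycloidal, h=28: full span → s += 28 → s = 28.0000
seg 2 [143.1°–164.2°] cycloidal, h=14: full span → s += 14 → s = 42.0000
seg 3 [164.2°–231.1°] uniform, h=29: θ=188.2° here. β=24, B=66.9. 29·24/66.9 = 10.4036 → s = 52.4036
radial distance = base radius + s = 12 + 52.4036 = 64.4036

64.4036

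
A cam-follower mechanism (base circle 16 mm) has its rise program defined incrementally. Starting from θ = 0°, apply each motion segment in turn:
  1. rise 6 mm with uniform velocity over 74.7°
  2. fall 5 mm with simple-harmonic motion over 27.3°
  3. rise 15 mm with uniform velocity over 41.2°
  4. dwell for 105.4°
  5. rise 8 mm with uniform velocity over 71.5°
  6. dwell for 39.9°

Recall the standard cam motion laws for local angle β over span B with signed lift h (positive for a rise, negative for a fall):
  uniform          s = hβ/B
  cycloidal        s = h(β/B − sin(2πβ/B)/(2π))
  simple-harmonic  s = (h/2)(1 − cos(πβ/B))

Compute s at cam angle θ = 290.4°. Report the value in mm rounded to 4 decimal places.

seg 1 [0°–74.7°] uniform, h=6: full span → s += 6 → s = 6.0000
seg 2 [74.7°–102°] simple-harmonic, h=-5: full span → s += -5 → s = 1.0000
seg 3 [102°–143.2°] uniform, h=15: full span → s += 15 → s = 16.0000
seg 4 [143.2°–248.6°] dwell: s stays 16.0000
seg 5 [248.6°–320.1°] uniform, h=8: θ=290.4° here. β=41.8, B=71.5. 8·41.8/71.5 = 4.6769 → s = 20.6769

20.6769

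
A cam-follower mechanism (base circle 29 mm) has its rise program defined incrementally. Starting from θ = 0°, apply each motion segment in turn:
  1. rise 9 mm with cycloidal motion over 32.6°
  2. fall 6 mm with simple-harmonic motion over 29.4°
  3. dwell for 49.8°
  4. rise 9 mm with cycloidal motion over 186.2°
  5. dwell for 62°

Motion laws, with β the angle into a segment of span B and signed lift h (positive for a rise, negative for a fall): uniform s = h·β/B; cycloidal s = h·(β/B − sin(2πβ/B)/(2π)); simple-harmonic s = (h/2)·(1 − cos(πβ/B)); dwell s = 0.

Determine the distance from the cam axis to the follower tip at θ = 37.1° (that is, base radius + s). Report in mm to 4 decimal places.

seg 1 [0°–32.6°] cycloidal, h=9: full span → s += 9 → s = 9.0000
seg 2 [32.6°–62°] simple-harmonic, h=-6: θ=37.1° here. β=4.5, B=29.4. -6/2·(1 − cos(π·0.1531)) = -0.3402 → s = 8.6598
radial distance = base radius + s = 29 + 8.6598 = 37.6598

37.6598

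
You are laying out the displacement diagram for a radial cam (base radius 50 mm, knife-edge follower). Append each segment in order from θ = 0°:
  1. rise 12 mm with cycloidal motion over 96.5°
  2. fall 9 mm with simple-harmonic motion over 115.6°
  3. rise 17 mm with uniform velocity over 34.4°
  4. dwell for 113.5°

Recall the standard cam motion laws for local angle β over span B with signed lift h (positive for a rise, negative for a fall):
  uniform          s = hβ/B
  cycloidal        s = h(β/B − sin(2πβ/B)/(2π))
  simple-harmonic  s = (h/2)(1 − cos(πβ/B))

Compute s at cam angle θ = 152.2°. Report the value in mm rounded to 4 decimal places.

seg 1 [0°–96.5°] cycloidal, h=12: full span → s += 12 → s = 12.0000
seg 2 [96.5°–212.1°] simple-harmonic, h=-9: θ=152.2° here. β=55.7, B=115.6. -9/2·(1 − cos(π·0.4818)) = -4.2433 → s = 7.7567

7.7567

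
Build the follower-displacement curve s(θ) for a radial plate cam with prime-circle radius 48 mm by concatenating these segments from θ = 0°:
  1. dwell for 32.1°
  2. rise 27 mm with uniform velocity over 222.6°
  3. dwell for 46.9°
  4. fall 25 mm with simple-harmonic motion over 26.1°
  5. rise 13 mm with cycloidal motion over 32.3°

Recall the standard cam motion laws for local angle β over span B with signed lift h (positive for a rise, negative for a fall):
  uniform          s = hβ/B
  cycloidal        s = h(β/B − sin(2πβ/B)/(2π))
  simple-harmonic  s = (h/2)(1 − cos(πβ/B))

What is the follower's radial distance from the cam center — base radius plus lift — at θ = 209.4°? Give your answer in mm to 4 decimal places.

seg 1 [0°–32.1°] dwell: s stays 0.0000
seg 2 [32.1°–254.7°] uniform, h=27: θ=209.4° here. β=177.3, B=222.6. 27·177.3/222.6 = 21.5054 → s = 21.5054
radial distance = base radius + s = 48 + 21.5054 = 69.5054

69.5054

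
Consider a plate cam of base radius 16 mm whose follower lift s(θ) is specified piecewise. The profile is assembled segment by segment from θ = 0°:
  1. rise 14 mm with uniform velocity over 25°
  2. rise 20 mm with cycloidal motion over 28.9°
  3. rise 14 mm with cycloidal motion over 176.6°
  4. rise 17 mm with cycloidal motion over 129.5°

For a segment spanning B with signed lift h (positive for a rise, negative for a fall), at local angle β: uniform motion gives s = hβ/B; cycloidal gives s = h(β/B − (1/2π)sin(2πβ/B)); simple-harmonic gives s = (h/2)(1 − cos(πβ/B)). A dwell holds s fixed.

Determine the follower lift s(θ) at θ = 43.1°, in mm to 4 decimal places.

seg 1 [0°–25°] uniform, h=14: full span → s += 14 → s = 14.0000
seg 2 [25°–53.9°] cycloidal, h=20: θ=43.1° here. β=18.1, B=28.9. 20·(0.6263 − sin(2π·0.6263)/(2π)) = 14.7950 → s = 28.7950

28.7950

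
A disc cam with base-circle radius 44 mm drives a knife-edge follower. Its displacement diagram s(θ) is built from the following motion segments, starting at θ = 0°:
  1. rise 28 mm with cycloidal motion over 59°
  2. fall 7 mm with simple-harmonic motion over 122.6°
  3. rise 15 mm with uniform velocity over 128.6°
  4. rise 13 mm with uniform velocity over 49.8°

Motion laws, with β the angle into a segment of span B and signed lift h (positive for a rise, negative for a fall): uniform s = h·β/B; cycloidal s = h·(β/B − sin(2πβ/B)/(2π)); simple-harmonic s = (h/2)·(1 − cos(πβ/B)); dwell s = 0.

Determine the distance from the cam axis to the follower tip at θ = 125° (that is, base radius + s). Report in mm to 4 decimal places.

seg 1 [0°–59°] cycloidal, h=28: full span → s += 28 → s = 28.0000
seg 2 [59°–181.6°] simple-harmonic, h=-7: θ=125° here. β=66, B=122.6. -7/2·(1 − cos(π·0.5383)) = -3.9205 → s = 24.0795
radial distance = base radius + s = 44 + 24.0795 = 68.0795

68.0795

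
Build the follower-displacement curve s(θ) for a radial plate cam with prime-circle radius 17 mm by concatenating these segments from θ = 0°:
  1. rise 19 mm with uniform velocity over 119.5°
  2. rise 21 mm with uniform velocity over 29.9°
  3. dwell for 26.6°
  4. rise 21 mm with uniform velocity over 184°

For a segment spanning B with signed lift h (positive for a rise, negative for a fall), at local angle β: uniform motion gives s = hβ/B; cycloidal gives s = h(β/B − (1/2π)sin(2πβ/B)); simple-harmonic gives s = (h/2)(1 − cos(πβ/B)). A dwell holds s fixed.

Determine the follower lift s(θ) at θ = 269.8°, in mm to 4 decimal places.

seg 1 [0°–119.5°] uniform, h=19: full span → s += 19 → s = 19.0000
seg 2 [119.5°–149.4°] uniform, h=21: full span → s += 21 → s = 40.0000
seg 3 [149.4°–176°] dwell: s stays 40.0000
seg 4 [176°–360°] uniform, h=21: θ=269.8° here. β=93.8, B=184. 21·93.8/184 = 10.7054 → s = 50.7054

50.7054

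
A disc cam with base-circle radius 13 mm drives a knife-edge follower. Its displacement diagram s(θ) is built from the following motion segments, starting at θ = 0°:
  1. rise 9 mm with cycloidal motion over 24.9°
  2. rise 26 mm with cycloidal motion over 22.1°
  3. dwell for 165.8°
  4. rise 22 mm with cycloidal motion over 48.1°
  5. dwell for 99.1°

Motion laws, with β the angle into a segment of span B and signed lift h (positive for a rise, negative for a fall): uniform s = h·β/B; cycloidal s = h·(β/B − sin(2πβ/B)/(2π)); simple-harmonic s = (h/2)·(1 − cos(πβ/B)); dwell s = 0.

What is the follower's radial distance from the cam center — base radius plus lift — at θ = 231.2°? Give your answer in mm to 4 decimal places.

seg 1 [0°–24.9°] cycloidal, h=9: full span → s += 9 → s = 9.0000
seg 2 [24.9°–47°] cycloidal, h=26: full span → s += 26 → s = 35.0000
seg 3 [47°–212.8°] dwell: s stays 35.0000
seg 4 [212.8°–260.9°] cycloidal, h=22: θ=231.2° here. β=18.4, B=48.1. 22·(0.3825 − sin(2π·0.3825)/(2π)) = 6.0599 → s = 41.0599
radial distance = base radius + s = 13 + 41.0599 = 54.0599

54.0599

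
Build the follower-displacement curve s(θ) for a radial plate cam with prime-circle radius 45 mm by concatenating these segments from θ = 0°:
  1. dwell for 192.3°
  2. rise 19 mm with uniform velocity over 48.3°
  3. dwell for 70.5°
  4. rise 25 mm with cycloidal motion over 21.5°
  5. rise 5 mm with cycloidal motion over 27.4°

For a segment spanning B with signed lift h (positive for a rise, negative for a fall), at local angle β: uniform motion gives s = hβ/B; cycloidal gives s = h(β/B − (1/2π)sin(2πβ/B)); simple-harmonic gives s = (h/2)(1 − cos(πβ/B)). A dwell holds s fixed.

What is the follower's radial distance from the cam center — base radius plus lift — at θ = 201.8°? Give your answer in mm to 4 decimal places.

seg 1 [0°–192.3°] dwell: s stays 0.0000
seg 2 [192.3°–240.6°] uniform, h=19: θ=201.8° here. β=9.5, B=48.3. 19·9.5/48.3 = 3.7371 → s = 3.7371
radial distance = base radius + s = 45 + 3.7371 = 48.7371

48.7371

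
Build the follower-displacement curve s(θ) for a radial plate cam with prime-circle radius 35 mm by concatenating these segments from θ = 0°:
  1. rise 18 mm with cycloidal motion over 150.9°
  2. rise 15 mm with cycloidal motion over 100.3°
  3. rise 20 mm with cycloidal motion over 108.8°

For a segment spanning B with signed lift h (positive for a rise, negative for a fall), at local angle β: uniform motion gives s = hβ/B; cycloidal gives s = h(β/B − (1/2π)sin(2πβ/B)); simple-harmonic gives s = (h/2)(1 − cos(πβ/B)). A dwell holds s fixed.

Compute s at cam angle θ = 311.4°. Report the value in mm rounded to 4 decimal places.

seg 1 [0°–150.9°] cycloidal, h=18: full span → s += 18 → s = 18.0000
seg 2 [150.9°–251.2°] cycloidal, h=15: full span → s += 15 → s = 33.0000
seg 3 [251.2°–360°] cycloidal, h=20: θ=311.4° here. β=60.2, B=108.8. 20·(0.5533 − sin(2π·0.5533)/(2π)) = 12.1125 → s = 45.1125

45.1125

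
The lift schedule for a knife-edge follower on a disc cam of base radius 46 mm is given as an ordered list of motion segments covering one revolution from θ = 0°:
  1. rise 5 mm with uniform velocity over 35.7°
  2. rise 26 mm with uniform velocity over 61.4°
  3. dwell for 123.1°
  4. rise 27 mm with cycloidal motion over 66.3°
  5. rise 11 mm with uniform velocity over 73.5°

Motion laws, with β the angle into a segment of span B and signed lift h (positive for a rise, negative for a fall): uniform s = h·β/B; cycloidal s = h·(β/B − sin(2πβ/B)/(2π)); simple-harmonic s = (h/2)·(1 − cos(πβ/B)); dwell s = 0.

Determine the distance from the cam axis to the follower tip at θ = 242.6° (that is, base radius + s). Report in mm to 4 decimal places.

seg 1 [0°–35.7°] uniform, h=5: full span → s += 5 → s = 5.0000
seg 2 [35.7°–97.1°] uniform, h=26: full span → s += 26 → s = 31.0000
seg 3 [97.1°–220.2°] dwell: s stays 31.0000
seg 4 [220.2°–286.5°] cycloidal, h=27: θ=242.6° here. β=22.4, B=66.3. 27·(0.3379 − sin(2π·0.3379)/(2π)) = 5.4633 → s = 36.4633
radial distance = base radius + s = 46 + 36.4633 = 82.4633

82.4633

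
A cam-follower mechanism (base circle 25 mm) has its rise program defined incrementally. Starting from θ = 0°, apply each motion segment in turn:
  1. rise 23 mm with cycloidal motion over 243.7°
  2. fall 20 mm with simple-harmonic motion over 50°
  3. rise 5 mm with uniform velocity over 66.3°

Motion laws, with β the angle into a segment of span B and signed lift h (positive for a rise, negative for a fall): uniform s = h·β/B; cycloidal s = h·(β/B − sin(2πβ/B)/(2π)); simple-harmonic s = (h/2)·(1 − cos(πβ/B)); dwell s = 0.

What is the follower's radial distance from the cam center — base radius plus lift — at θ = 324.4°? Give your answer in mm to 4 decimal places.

seg 1 [0°–243.7°] cycloidal, h=23: full span → s += 23 → s = 23.0000
seg 2 [243.7°–293.7°] simple-harmonic, h=-20: full span → s += -20 → s = 3.0000
seg 3 [293.7°–360°] uniform, h=5: θ=324.4° here. β=30.7, B=66.3. 5·30.7/66.3 = 2.3152 → s = 5.3152
radial distance = base radius + s = 25 + 5.3152 = 30.3152

30.3152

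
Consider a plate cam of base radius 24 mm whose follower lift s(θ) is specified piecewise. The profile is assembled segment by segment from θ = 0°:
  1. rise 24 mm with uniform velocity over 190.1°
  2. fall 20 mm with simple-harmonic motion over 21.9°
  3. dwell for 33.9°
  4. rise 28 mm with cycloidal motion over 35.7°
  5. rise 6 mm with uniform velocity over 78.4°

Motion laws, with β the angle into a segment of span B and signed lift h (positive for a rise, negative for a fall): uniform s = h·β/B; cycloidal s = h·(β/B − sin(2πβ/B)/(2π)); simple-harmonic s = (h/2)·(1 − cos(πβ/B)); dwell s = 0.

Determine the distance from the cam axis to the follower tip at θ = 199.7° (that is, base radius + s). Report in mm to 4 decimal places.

seg 1 [0°–190.1°] uniform, h=24: full span → s += 24 → s = 24.0000
seg 2 [190.1°–212°] simple-harmonic, h=-20: θ=199.7° here. β=9.6, B=21.9. -20/2·(1 − cos(π·0.4384)) = -8.0755 → s = 15.9245
radial distance = base radius + s = 24 + 15.9245 = 39.9245

39.9245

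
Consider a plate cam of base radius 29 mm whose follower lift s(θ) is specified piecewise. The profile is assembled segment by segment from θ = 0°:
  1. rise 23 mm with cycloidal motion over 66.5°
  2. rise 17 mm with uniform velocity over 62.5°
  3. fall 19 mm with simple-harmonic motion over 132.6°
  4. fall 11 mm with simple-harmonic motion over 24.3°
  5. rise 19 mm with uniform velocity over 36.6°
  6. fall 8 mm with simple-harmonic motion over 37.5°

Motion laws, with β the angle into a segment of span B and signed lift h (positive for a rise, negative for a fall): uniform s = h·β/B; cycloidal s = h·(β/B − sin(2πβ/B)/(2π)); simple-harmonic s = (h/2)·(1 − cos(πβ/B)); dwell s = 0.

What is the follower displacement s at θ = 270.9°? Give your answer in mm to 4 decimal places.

seg 1 [0°–66.5°] cycloidal, h=23: full span → s += 23 → s = 23.0000
seg 2 [66.5°–129°] uniform, h=17: full span → s += 17 → s = 40.0000
seg 3 [129°–261.6°] simple-harmonic, h=-19: full span → s += -19 → s = 21.0000
seg 4 [261.6°–285.9°] simple-harmonic, h=-11: θ=270.9° here. β=9.3, B=24.3. -11/2·(1 − cos(π·0.3827)) = -3.5190 → s = 17.4810

17.4810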